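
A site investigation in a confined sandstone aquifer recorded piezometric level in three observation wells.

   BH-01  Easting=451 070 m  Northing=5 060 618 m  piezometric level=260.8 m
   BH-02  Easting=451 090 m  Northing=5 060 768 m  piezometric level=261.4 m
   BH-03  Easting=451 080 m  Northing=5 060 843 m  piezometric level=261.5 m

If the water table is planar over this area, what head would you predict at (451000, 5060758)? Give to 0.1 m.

260.5 m

Differences from BH-01: to BH-02 (Δx, Δy, Δh) = (20, 150, +0.6); to BH-03 = (10, 225, +0.7).
Solve a·Δx + b·Δy = Δh: det = 20·225 − 10·150 = 3000.
∂h/∂x = [(+0.6)·225 − (+0.7)·150] / 3000 = +0.010000
∂h/∂y = [20·(+0.7) − 10·(+0.6)] / 3000 = +0.002667
h(451000, 5060758) = 260.8 + (+0.010000)·(-70) + (+0.002667)·(140) = 260.8 -0.700 +0.373 = 260.473 m.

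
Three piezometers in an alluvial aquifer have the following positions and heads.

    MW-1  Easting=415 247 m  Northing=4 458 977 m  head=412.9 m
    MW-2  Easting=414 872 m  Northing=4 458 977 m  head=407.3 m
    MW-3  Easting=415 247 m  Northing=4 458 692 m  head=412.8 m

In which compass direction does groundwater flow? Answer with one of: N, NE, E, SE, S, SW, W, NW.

W

∂h/∂x = (407.3 − 412.9) / (414872 − 415247) = +0.01493
∂h/∂y = (412.8 − 412.9) / (4458692 − 4458977) = +0.0003509
Flow = −∇h = (-0.01493 east, -0.0003509 north), which points west.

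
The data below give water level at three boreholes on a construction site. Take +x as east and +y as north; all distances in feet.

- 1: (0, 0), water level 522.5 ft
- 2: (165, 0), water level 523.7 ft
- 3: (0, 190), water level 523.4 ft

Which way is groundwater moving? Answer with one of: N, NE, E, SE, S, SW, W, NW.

SW

∂h/∂x = (523.7 − 522.5) / (165 − 0) = +0.007273
∂h/∂y = (523.4 − 522.5) / (190 − 0) = +0.004737
Flow = −∇h = (-0.007273 east, -0.004737 north), which points southwest.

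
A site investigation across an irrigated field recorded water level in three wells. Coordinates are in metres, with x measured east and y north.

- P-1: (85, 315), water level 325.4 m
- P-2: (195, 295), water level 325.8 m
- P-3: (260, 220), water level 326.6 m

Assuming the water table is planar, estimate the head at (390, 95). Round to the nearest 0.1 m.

Three-point gradient (reference P-1): Δ to P-2 = (110, -20, +0.4), Δ to P-3 = (175, -95, +1.2).
∂h/∂x = +0.002014, ∂h/∂y = -0.008921 (det = -6950).
h(390, 95) = 325.4 + (+0.002014)·(305) + (-0.008921)·(-220) = 325.4 +0.614 +1.963 = 327.977 m.

328.0 m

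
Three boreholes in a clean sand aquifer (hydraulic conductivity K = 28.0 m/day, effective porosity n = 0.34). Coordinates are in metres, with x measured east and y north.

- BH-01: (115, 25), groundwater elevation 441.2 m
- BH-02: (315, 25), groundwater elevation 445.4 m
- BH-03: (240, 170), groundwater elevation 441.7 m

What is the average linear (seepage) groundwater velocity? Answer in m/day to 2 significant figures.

2.1 m/day

With h = a·x + b·y + c and BH-01 as origin, the differences give:
  200·a + 0·b = +4.2
  125·a + 145·b = +0.5
Eliminate b (×145 and ×0, subtract): 29000·a = 609.00 → a = ∂h/∂x = +0.02100
Back-substitute: b = ∂h/∂y = -0.01466.
|∇h| = √(0.02100² + -0.01466²) = 0.02561
Seepage velocity v = K·i/n = 28.0 × 0.02561 / 0.34 = 2.109 m/day.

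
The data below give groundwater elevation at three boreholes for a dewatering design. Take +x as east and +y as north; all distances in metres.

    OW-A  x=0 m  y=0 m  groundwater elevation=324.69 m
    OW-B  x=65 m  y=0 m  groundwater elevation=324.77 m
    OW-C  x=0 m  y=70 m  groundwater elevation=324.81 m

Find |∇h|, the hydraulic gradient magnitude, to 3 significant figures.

0.00211

∂h/∂x = (324.77 − 324.69) / (65 − 0) = +0.001231
∂h/∂y = (324.81 − 324.69) / (70 − 0) = +0.001714
|∇h| = √(0.001231² + 0.001714²) = 0.00211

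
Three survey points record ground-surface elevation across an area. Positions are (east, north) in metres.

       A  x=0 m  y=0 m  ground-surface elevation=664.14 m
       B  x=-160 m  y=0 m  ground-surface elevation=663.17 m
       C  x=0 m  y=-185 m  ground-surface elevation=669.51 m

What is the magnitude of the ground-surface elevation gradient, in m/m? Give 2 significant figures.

0.030 m/m

∂z/∂x = (663.17 − 664.14) / (-160 − 0) = +0.006063
∂z/∂y = (669.51 − 664.14) / (-185 − 0) = -0.02903
|∇f| = √(0.006063² + -0.02903²) = 0.02966 m/m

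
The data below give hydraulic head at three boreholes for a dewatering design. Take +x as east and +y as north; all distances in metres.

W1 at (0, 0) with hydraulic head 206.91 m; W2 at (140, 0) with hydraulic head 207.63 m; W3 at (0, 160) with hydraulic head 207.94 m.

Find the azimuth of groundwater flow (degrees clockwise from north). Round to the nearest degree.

∂h/∂x = (207.63 − 206.91) / (140 − 0) = +0.005143
∂h/∂y = (207.94 − 206.91) / (160 − 0) = +0.006438
Flow direction (−∇h) has components (-0.005143 E, -0.006438 N).
Azimuth = atan2(E, N) = atan2(-0.005143, -0.006438) = 218.6° ≈ 219°.

219°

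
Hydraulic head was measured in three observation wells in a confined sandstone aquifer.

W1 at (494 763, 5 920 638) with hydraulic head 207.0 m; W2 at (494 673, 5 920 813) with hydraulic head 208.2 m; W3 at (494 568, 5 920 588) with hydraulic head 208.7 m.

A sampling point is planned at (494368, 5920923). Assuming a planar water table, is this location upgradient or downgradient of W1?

Taking W1 as reference: W2−W1 = (-90, 175, +1.2); W3−W1 = (-195, -50, +1.7).
Determinant of the coordinate differences = (-90)·(-50) − (-195)·175 = 38625.
∂h/∂x = [(+1.2)·(-50) − (+1.7)·175] / 38625 = -0.009256
∂h/∂y = [(-90)·(+1.7) − (-195)·(+1.2)] / 38625 = +0.002097
Head at (494368, 5920923) = 207.0 + (-0.009256)·(-395) + (+0.002097)·(285) = 211.25 m.
That is higher than the 207.0 m at W1, so the point is upgradient.

upgradient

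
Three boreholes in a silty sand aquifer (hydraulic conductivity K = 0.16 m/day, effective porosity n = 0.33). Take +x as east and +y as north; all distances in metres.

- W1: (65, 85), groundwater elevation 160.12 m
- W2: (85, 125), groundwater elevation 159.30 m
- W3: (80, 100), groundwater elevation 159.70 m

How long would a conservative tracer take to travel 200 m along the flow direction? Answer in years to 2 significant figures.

57 years

Taking W1 as reference: W2−W1 = (20, 40, -0.82); W3−W1 = (15, 15, -0.42).
Solve a·Δx + b·Δy = Δh: det = 20·15 − 15·40 = -300.
∂h/∂x = [(-0.82)·15 − (-0.42)·40] / -300 = -0.01500
∂h/∂y = [20·(-0.42) − 15·(-0.82)] / -300 = -0.01300
|∇h| = √(-0.01500² + -0.01300²) = 0.01985
Seepage velocity v = K·i/n = 0.16 × 0.01985 / 0.33 = 0.009624 m/day.
t = 200 / 0.009624 = 2.078e+04 days = 56.9 years.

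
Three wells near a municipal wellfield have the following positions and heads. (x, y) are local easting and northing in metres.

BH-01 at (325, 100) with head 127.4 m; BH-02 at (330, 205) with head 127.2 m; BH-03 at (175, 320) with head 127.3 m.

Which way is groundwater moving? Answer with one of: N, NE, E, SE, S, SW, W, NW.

Three-point gradient (reference BH-01): Δ to BH-02 = (5, 105, -0.2), Δ to BH-03 = (-150, 220, -0.1).
∂h/∂x = -0.001988, ∂h/∂y = -0.001810 (det = 16850).
Flow = −∇h = (+0.001988 east, +0.001810 north), which points northeast.

NE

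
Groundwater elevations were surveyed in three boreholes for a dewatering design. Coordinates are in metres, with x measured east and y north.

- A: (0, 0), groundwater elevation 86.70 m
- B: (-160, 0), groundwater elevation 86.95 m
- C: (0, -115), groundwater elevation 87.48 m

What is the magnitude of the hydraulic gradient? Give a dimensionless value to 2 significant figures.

0.0070

∂h/∂x = (86.95 − 86.70) / (-160 − 0) = -0.001563
∂h/∂y = (87.48 − 86.70) / (-115 − 0) = -0.006783
|∇h| = √(-0.001563² + -0.006783²) = 0.006961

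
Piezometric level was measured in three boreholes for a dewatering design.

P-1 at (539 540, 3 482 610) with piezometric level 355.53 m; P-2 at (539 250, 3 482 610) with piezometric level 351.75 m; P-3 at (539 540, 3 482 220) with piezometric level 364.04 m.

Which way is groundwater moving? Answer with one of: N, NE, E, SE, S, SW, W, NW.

∂h/∂x = (351.75 − 355.53) / (539250 − 539540) = +0.01303
∂h/∂y = (364.04 − 355.53) / (3482220 − 3482610) = -0.02182
Flow = −∇h = (-0.01303 east, +0.02182 north), which points northwest.

NW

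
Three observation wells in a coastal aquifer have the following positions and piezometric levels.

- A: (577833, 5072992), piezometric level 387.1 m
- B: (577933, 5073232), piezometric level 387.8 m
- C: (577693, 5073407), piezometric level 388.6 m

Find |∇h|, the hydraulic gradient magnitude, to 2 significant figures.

0.0034

Differences from A: to B (Δx, Δy, Δh) = (100, 240, +0.7); to C = (-140, 415, +1.5).
Determinant of the coordinate differences = 100·415 − (-140)·240 = 75100.
∂h/∂x = [(+0.7)·415 − (+1.5)·240] / 75100 = -0.0009254
∂h/∂y = [100·(+1.5) − (-140)·(+0.7)] / 75100 = +0.003302
|∇h| = √(-0.0009254² + 0.003302²) = 0.003429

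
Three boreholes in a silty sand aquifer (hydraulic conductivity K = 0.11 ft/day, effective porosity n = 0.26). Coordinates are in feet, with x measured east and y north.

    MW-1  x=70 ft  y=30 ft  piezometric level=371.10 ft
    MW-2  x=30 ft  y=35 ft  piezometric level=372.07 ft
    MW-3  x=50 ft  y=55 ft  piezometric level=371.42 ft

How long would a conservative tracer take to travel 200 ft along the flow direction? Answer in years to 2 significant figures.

49 years

Taking MW-1 as reference: MW-2−MW-1 = (-40, 5, +0.97); MW-3−MW-1 = (-20, 25, +0.32).
Determinant of the coordinate differences = (-40)·25 − (-20)·5 = -900.
∂h/∂x = [(+0.97)·25 − (+0.32)·5] / -900 = -0.02517
∂h/∂y = [(-40)·(+0.32) − (-20)·(+0.97)] / -900 = -0.007333
|∇h| = √(-0.02517² + -0.007333²) = 0.02622
Seepage velocity v = K·i/n = 0.11 × 0.02622 / 0.26 = 0.01109 ft/day.
t = 200 / 0.01109 = 1.803e+04 days = 49.4 years.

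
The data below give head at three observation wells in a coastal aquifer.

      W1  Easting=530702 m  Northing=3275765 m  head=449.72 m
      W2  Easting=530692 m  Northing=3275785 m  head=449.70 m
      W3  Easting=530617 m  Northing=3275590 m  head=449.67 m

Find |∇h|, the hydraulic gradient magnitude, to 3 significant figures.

0.00135

With h = a·x + b·y + c and W1 as origin, the differences give:
  (-10)·a + 20·b = -0.02
  (-85)·a + (-175)·b = -0.05
Eliminate b (×(-175) and ×20, subtract): 3450·a = 4.500 → a = ∂h/∂x = +0.001304
Back-substitute: b = ∂h/∂y = -0.0003478.
|∇h| = √(0.001304² + -0.0003478²) = 0.00135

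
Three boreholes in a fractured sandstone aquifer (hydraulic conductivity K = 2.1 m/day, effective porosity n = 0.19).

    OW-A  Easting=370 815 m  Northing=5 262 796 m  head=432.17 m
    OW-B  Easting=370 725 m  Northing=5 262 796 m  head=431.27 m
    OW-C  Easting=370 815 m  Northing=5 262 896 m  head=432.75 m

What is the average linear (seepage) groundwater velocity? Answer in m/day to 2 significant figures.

∂h/∂x = (431.27 − 432.17) / (370725 − 370815) = +0.01000
∂h/∂y = (432.75 − 432.17) / (5262896 − 5262796) = +0.005800
|∇h| = √(0.01000² + 0.005800²) = 0.01156
Seepage velocity v = K·i/n = 2.1 × 0.01156 / 0.19 = 0.1278 m/day.

0.13 m/day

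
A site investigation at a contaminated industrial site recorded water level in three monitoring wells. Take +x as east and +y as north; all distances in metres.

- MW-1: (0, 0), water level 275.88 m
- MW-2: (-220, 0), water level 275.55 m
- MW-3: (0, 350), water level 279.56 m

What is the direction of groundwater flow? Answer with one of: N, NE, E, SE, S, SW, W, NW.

S

∂h/∂x = (275.55 − 275.88) / (-220 − 0) = +0.001500
∂h/∂y = (279.56 − 275.88) / (350 − 0) = +0.01051
Flow = −∇h = (-0.001500 east, -0.01051 north), which points south.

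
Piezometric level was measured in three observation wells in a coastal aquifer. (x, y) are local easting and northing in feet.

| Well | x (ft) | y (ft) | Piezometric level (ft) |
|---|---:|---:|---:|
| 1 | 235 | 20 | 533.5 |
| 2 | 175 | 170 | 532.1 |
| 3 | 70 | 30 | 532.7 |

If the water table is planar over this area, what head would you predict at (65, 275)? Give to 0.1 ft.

Taking 1 as reference: 2−1 = (-60, 150, -1.4); 3−1 = (-165, 10, -0.8).
Solve a·Δx + b·Δy = Δh: det = (-60)·10 − (-165)·150 = 24150.
∂h/∂x = [(-1.4)·10 − (-0.8)·150] / 24150 = +0.004389
∂h/∂y = [(-60)·(-0.8) − (-165)·(-1.4)] / 24150 = -0.007578
h(65, 275) = 533.5 + (+0.004389)·(-170) + (-0.007578)·(255) = 533.5 -0.746 -1.932 = 530.822 ft.

530.8 ft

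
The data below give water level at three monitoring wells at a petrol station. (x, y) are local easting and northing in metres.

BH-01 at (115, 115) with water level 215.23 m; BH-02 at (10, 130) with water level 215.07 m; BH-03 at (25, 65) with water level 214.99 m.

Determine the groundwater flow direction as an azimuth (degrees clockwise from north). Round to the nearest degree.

227°

Differences from BH-01: to BH-02 (Δx, Δy, Δh) = (-105, 15, -0.16); to BH-03 = (-90, -50, -0.24).
Solve a·Δx + b·Δy = Δh: det = (-105)·(-50) − (-90)·15 = 6600.
∂h/∂x = [(-0.16)·(-50) − (-0.24)·15] / 6600 = +0.001758
∂h/∂y = [(-105)·(-0.24) − (-90)·(-0.16)] / 6600 = +0.001636
Flow direction (−∇h) has components (-0.001758 E, -0.001636 N).
Azimuth = atan2(E, N) = atan2(-0.001758, -0.001636) = 227.0° ≈ 227°.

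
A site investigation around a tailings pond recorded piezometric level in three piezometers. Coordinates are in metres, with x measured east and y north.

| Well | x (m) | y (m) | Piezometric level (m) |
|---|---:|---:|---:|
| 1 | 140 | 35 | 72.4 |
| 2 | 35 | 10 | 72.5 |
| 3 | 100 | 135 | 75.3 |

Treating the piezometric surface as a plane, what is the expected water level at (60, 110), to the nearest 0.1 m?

With h = a·x + b·y + c and 1 as origin, the differences give:
  (-105)·a + (-25)·b = +0.1
  (-40)·a + 100·b = +2.9
Eliminate b (×100 and ×(-25), subtract): -11500·a = 82.50 → a = ∂h/∂x = -0.007174
Back-substitute: b = ∂h/∂y = +0.02613.
h(60, 110) = 72.4 + (-0.007174)·(-80) + (+0.02613)·(75) = 72.4 +0.574 +1.960 = 74.934 m.

74.9 m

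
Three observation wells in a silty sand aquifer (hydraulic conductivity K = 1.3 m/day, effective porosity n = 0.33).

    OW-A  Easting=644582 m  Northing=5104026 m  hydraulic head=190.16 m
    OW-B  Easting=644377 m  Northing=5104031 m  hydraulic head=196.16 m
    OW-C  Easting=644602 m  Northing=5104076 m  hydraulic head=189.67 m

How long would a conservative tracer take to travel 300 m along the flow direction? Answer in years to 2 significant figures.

Three-point gradient (reference OW-A): Δ to OW-B = (-205, 5, +6.00), Δ to OW-C = (20, 50, -0.49).
∂h/∂x = -0.02922, ∂h/∂y = +0.001889 (det = -10350).
|∇h| = √(-0.02922² + 0.001889²) = 0.02928
Seepage velocity v = K·i/n = 1.3 × 0.02928 / 0.33 = 0.1153 m/day.
t = 300 / 0.1153 = 2602 days = 7.12 years.

7.1 years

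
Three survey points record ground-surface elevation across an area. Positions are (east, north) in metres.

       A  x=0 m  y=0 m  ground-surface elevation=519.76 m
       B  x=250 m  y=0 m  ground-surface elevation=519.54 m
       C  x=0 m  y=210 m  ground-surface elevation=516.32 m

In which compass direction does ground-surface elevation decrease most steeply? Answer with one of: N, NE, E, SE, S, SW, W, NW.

N

∂z/∂x = (519.54 − 519.76) / (250 − 0) = -0.0008800
∂z/∂y = (516.32 − 519.76) / (210 − 0) = -0.01638
Steepest decrease is along −∇f = (+0.0008800 E, +0.01638 N) → north.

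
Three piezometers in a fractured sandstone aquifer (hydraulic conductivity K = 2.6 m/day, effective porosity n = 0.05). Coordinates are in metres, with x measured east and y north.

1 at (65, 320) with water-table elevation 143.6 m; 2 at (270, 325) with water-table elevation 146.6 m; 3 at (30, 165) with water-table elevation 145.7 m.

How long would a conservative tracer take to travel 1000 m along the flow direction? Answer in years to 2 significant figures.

Taking 1 as reference: 2−1 = (205, 5, +3.0); 3−1 = (-35, -155, +2.1).
Solve a·Δx + b·Δy = Δh: det = 205·(-155) − (-35)·5 = -31600.
∂h/∂x = [(+3.0)·(-155) − (+2.1)·5] / -31600 = +0.01505
∂h/∂y = [205·(+2.1) − (-35)·(+3.0)] / -31600 = -0.01695
|∇h| = √(0.01505² + -0.01695²) = 0.02267
Seepage velocity v = K·i/n = 2.6 × 0.02267 / 0.05 = 1.179 m/day.
t = 1000 / 1.179 = 848.2 days = 2.32 years.

2.3 years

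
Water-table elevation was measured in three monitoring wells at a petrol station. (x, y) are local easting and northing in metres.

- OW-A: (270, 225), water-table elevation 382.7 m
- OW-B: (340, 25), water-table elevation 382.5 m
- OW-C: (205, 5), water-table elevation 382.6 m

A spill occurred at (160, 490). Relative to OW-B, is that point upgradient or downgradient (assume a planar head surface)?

upgradient

Differences from OW-A: to OW-B (Δx, Δy, Δh) = (70, -200, -0.2); to OW-C = (-65, -220, -0.1).
Solve a·Δx + b·Δy = Δh: det = 70·(-220) − (-65)·(-200) = -28400.
∂h/∂x = [(-0.2)·(-220) − (-0.1)·(-200)] / -28400 = -0.0008451
∂h/∂y = [70·(-0.1) − (-65)·(-0.2)] / -28400 = +0.0007042
Head at (160, 490) = 382.7 + (-0.0008451)·(-110) + (+0.0007042)·(265) = 382.98 m.
That is higher than the 382.5 m at OW-B, so the point is upgradient.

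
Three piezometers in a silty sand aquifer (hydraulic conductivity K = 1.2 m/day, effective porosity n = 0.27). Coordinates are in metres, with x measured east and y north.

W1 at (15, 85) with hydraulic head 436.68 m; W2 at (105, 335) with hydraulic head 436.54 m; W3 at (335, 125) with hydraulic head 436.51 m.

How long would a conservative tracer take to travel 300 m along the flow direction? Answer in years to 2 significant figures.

Taking W1 as reference: W2−W1 = (90, 250, -0.14); W3−W1 = (320, 40, -0.17).
Solve a·Δx + b·Δy = Δh: det = 90·40 − 320·250 = -76400.
∂h/∂x = [(-0.14)·40 − (-0.17)·250] / -76400 = -0.0004830
∂h/∂y = [90·(-0.17) − 320·(-0.14)] / -76400 = -0.0003861
|∇h| = √(-0.0004830² + -0.0003861²) = 0.0006184
Seepage velocity v = K·i/n = 1.2 × 0.0006184 / 0.27 = 0.002748 m/day.
t = 300 / 0.002748 = 1.092e+05 days = 299 years.

300 years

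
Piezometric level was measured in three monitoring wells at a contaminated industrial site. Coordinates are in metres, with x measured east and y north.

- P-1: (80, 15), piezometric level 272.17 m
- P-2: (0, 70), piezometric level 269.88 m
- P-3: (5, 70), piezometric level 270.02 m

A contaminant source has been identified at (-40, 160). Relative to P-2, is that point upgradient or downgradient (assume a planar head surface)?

downgradient

Taking P-1 as reference: P-2−P-1 = (-80, 55, -2.29); P-3−P-1 = (-75, 55, -2.15).
Solve a·Δx + b·Δy = Δh: det = (-80)·55 − (-75)·55 = -275.
∂h/∂x = [(-2.29)·55 − (-2.15)·55] / -275 = +0.02800
∂h/∂y = [(-80)·(-2.15) − (-75)·(-2.29)] / -275 = -0.0009091
Head at (-40, 160) = 272.17 + (+0.02800)·(-120) + (-0.0009091)·(145) = 268.68 m.
That is lower than the 269.88 m at P-2, so the point is downgradient.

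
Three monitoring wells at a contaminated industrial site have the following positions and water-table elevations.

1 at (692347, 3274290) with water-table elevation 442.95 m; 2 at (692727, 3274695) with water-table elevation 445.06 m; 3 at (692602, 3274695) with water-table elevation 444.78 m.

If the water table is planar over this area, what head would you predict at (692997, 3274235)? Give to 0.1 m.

Three-point gradient (reference 1): Δ to 2 = (380, 405, +2.11), Δ to 3 = (255, 405, +1.83).
∂h/∂x = +0.002240, ∂h/∂y = +0.003108 (det = 50625).
h(692997, 3274235) = 442.95 + (+0.002240)·(650) + (+0.003108)·(-55) = 442.95 +1.456 -0.171 = 444.235 m.

444.2 m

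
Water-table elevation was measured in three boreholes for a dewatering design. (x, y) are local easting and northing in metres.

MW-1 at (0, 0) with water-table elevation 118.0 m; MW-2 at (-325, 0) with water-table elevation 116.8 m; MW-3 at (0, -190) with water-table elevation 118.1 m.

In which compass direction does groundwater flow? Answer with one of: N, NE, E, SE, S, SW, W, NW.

∂h/∂x = (116.8 − 118.0) / (-325 − 0) = +0.003692
∂h/∂y = (118.1 − 118.0) / (-190 − 0) = -0.0005263
Flow = −∇h = (-0.003692 east, +0.0005263 north), which points west.

W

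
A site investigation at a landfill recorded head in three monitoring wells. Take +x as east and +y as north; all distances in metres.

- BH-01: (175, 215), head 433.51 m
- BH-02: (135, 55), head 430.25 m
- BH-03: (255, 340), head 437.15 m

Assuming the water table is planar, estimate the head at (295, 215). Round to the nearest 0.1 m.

436.2 m

Taking BH-01 as reference: BH-02−BH-01 = (-40, -160, -3.26); BH-03−BH-01 = (80, 125, +3.64).
Solve a·Δx + b·Δy = Δh: det = (-40)·125 − 80·(-160) = 7800.
∂h/∂x = [(-3.26)·125 − (+3.64)·(-160)] / 7800 = +0.02242
∂h/∂y = [(-40)·(+3.64) − 80·(-3.26)] / 7800 = +0.01477
h(295, 215) = 433.51 + (+0.02242)·(120) + (+0.01477)·(0) = 433.51 +2.691 +0.000 = 436.201 m.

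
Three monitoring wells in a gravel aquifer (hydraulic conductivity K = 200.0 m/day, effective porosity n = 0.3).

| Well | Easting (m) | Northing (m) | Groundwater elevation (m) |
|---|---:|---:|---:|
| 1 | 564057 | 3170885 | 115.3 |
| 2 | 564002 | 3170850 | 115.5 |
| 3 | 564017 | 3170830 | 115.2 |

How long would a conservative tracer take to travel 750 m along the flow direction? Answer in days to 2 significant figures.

92 days

Taking 1 as reference: 2−1 = (-55, -35, +0.2); 3−1 = (-40, -55, -0.1).
Determinant of the coordinate differences = (-55)·(-55) − (-40)·(-35) = 1625.
∂h/∂x = [(+0.2)·(-55) − (-0.1)·(-35)] / 1625 = -0.008923
∂h/∂y = [(-55)·(-0.1) − (-40)·(+0.2)] / 1625 = +0.008308
|∇h| = √(-0.008923² + 0.008308²) = 0.01219
Seepage velocity v = K·i/n = 200.0 × 0.01219 / 0.3 = 8.127 m/day.
t = 750 / 8.127 = 92.28 days.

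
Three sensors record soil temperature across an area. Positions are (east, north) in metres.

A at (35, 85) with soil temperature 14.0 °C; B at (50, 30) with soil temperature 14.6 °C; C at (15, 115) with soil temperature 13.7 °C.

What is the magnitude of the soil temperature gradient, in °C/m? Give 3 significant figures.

Taking A as reference: B−A = (15, -55, +0.6); C−A = (-20, 30, -0.3).
Solve a·Δx + b·Δy = ΔT: det = 15·30 − (-20)·(-55) = -650.
∂T/∂x = [(+0.6)·30 − (-0.3)·(-55)] / -650 = -0.002308
∂T/∂y = [15·(-0.3) − (-20)·(+0.6)] / -650 = -0.01154
|∇f| = √(-0.002308² + -0.01154²) = 0.01177 °C/m

0.0118 °C/m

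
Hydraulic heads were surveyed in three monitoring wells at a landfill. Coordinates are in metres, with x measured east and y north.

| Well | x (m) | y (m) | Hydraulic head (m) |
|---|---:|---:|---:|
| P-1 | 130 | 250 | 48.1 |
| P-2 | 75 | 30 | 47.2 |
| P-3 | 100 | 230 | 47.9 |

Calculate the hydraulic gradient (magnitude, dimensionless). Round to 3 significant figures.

0.00555

Three-point gradient (reference P-1): Δ to P-2 = (-55, -220, -0.9), Δ to P-3 = (-30, -20, -0.2).
∂h/∂x = +0.004727, ∂h/∂y = +0.002909 (det = -5500).
|∇h| = √(0.004727² + 0.002909²) = 0.00555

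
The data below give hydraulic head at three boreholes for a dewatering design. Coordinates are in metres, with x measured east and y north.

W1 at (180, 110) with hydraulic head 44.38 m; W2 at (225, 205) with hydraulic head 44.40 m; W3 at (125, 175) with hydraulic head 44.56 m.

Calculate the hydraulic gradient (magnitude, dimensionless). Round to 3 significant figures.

0.00224

Taking W1 as reference: W2−W1 = (45, 95, +0.02); W3−W1 = (-55, 65, +0.18).
Solve a·Δx + b·Δy = Δh: det = 45·65 − (-55)·95 = 8150.
∂h/∂x = [(+0.02)·65 − (+0.18)·95] / 8150 = -0.001939
∂h/∂y = [45·(+0.18) − (-55)·(+0.02)] / 8150 = +0.001129
|∇h| = √(-0.001939² + 0.001129²) = 0.002244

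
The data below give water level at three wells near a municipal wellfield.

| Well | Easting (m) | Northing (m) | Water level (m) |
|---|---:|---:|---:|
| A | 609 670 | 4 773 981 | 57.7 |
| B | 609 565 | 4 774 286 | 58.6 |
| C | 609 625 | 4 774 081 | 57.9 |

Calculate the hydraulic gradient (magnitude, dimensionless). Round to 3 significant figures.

Taking A as reference: B−A = (-105, 305, +0.9); C−A = (-45, 100, +0.2).
Solve a·Δx + b·Δy = Δh: det = (-105)·100 − (-45)·305 = 3225.
∂h/∂x = [(+0.9)·100 − (+0.2)·305] / 3225 = +0.008992
∂h/∂y = [(-105)·(+0.2) − (-45)·(+0.9)] / 3225 = +0.006047
|∇h| = √(0.008992² + 0.006047²) = 0.01084

0.0108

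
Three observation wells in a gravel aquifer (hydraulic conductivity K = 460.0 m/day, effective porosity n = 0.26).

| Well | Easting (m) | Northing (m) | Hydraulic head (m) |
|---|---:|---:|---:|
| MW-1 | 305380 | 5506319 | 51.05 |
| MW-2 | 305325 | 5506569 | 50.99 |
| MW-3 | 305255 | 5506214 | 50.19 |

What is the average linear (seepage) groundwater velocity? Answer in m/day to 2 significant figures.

Taking MW-1 as reference: MW-2−MW-1 = (-55, 250, -0.06); MW-3−MW-1 = (-125, -105, -0.86).
Determinant of the coordinate differences = (-55)·(-105) − (-125)·250 = 37025.
∂h/∂x = [(-0.06)·(-105) − (-0.86)·250] / 37025 = +0.005977
∂h/∂y = [(-55)·(-0.86) − (-125)·(-0.06)] / 37025 = +0.001075
|∇h| = √(0.005977² + 0.001075²) = 0.006073
Seepage velocity v = K·i/n = 460.0 × 0.006073 / 0.26 = 10.74 m/day.

11 m/day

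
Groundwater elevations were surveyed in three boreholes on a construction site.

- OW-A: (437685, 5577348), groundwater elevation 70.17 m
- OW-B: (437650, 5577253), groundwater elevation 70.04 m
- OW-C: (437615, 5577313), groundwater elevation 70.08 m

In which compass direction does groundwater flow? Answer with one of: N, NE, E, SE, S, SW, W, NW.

SW

With h = a·x + b·y + c and OW-A as origin, the differences give:
  (-35)·a + (-95)·b = -0.13
  (-70)·a + (-35)·b = -0.09
Eliminate b (×(-35) and ×(-95), subtract): -5425·a = -4.000 → a = ∂h/∂x = +0.0007373
Back-substitute: b = ∂h/∂y = +0.001097.
Flow = −∇h = (-0.0007373 east, -0.001097 north), which points southwest.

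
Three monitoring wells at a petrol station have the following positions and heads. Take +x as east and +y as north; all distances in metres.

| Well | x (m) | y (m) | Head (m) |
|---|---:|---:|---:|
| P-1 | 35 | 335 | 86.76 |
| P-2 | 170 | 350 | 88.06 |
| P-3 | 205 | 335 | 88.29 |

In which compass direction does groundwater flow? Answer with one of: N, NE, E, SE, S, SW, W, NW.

Taking P-1 as reference: P-2−P-1 = (135, 15, +1.30); P-3−P-1 = (170, 0, +1.53).
Solve a·Δx + b·Δy = Δh: det = 135·0 − 170·15 = -2550.
∂h/∂x = [(+1.30)·0 − (+1.53)·15] / -2550 = +0.009000
∂h/∂y = [135·(+1.53) − 170·(+1.30)] / -2550 = +0.005667
Flow = −∇h = (-0.009000 east, -0.005667 north), which points southwest.

SW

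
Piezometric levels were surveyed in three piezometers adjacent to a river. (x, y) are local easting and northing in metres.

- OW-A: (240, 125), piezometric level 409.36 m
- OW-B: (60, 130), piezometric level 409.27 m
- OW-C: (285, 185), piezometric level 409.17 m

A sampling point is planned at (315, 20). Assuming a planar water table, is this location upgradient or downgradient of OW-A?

upgradient

Differences from OW-A: to OW-B (Δx, Δy, Δh) = (-180, 5, -0.09); to OW-C = (45, 60, -0.19).
Solve a·Δx + b·Δy = Δh: det = (-180)·60 − 45·5 = -11025.
∂h/∂x = [(-0.09)·60 − (-0.19)·5] / -11025 = +0.0004036
∂h/∂y = [(-180)·(-0.19) − 45·(-0.09)] / -11025 = -0.003469
Head at (315, 20) = 409.36 + (+0.0004036)·(75) + (-0.003469)·(-105) = 409.75 m.
That is higher than the 409.36 m at OW-A, so the point is upgradient.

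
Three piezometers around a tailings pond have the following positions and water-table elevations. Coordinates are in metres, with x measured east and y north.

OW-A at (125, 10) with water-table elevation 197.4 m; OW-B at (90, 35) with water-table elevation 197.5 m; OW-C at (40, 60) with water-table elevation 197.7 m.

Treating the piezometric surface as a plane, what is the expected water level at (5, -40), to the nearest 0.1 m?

198.5 m

Three-point gradient (reference OW-A): Δ to OW-B = (-35, 25, +0.1), Δ to OW-C = (-85, 50, +0.3).
∂h/∂x = -0.006667, ∂h/∂y = -0.005333 (det = 375).
h(5, -40) = 197.4 + (-0.006667)·(-120) + (-0.005333)·(-50) = 197.4 +0.800 +0.267 = 198.467 m.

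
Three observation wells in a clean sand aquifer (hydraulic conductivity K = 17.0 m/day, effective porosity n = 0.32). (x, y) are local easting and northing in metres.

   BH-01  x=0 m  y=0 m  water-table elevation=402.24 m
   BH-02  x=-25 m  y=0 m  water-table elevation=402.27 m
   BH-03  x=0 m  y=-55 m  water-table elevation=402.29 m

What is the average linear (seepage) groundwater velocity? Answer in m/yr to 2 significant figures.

29 m/yr

∂h/∂x = (402.27 − 402.24) / (-25 − 0) = -0.001200
∂h/∂y = (402.29 − 402.24) / (-55 − 0) = -0.0009091
|∇h| = √(-0.001200² + -0.0009091²) = 0.001505
Seepage velocity v = K·i/n = 17.0 × 0.001505 / 0.32 = 0.07995 m/day = 29.2 m/yr.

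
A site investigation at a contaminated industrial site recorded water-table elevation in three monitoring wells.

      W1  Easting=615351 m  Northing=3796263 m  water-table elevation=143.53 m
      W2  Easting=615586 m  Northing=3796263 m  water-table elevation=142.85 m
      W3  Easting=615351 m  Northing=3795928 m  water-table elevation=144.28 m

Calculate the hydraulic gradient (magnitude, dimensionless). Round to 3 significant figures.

∂h/∂x = (142.85 − 143.53) / (615586 − 615351) = -0.002894
∂h/∂y = (144.28 − 143.53) / (3795928 − 3796263) = -0.002239
|∇h| = √(-0.002894² + -0.002239²) = 0.003659

0.00366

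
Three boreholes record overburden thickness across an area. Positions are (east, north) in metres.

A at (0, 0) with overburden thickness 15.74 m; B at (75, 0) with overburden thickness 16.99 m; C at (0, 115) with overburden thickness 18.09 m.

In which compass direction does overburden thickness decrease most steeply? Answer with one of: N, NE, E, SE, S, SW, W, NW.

∂d/∂x = (16.99 − 15.74) / (75 − 0) = +0.01667
∂d/∂y = (18.09 − 15.74) / (115 − 0) = +0.02043
Steepest decrease is along −∇f = (-0.01667 E, -0.02043 N) → southwest.

SW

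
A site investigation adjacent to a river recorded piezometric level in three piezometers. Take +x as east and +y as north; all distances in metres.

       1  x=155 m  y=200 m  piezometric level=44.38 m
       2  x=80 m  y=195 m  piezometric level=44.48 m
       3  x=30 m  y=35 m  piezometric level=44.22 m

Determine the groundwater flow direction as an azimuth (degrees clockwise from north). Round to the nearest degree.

145°

With h = a·x + b·y + c and 1 as origin, the differences give:
  (-75)·a + (-5)·b = +0.10
  (-125)·a + (-165)·b = -0.16
Eliminate b (×(-165) and ×(-5), subtract): 11750·a = -17.300 → a = ∂h/∂x = -0.001472
Back-substitute: b = ∂h/∂y = +0.002085.
Flow direction (−∇h) has components (+0.001472 E, -0.002085 N).
Azimuth = atan2(E, N) = atan2(+0.001472, -0.002085) = 144.8° ≈ 145°.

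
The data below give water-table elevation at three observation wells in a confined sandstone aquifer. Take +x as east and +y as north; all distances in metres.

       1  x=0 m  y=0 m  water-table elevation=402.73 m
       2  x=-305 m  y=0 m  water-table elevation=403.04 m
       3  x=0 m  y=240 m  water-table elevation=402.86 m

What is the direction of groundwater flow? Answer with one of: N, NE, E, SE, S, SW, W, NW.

∂h/∂x = (403.04 − 402.73) / (-305 − 0) = -0.001016
∂h/∂y = (402.86 − 402.73) / (240 − 0) = +0.0005417
Flow = −∇h = (+0.001016 east, -0.0005417 north), which points southeast.

SE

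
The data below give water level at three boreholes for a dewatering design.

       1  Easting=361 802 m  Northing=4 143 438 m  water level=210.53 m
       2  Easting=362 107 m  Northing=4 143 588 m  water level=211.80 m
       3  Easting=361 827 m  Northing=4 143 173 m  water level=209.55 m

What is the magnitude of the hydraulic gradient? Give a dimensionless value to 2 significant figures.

0.0045

With h = a·x + b·y + c and 1 as origin, the differences give:
  305·a + 150·b = +1.27
  25·a + (-265)·b = -0.98
Eliminate b (×(-265) and ×150, subtract): -84575·a = -189.550 → a = ∂h/∂x = +0.002241
Back-substitute: b = ∂h/∂y = +0.003910.
|∇h| = √(0.002241² + 0.003910²) = 0.004507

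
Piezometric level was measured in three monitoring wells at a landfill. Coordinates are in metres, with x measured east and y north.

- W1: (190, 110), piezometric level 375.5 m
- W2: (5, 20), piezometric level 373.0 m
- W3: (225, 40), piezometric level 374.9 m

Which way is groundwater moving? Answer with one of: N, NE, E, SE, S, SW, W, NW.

Taking W1 as reference: W2−W1 = (-185, -90, -2.5); W3−W1 = (35, -70, -0.6).
Determinant of the coordinate differences = (-185)·(-70) − 35·(-90) = 16100.
∂h/∂x = [(-2.5)·(-70) − (-0.6)·(-90)] / 16100 = +0.007516
∂h/∂y = [(-185)·(-0.6) − 35·(-2.5)] / 16100 = +0.01233
Flow = −∇h = (-0.007516 east, -0.01233 north), which points southwest.

SW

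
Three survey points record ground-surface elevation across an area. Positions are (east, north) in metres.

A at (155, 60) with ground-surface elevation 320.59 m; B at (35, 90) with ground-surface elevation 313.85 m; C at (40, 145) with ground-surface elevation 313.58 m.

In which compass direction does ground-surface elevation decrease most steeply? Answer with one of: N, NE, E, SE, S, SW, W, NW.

Taking A as reference: B−A = (-120, 30, -6.74); C−A = (-115, 85, -7.01).
Solve a·Δx + b·Δy = Δz: det = (-120)·85 − (-115)·30 = -6750.
∂z/∂x = [(-6.74)·85 − (-7.01)·30] / -6750 = +0.05372
∂z/∂y = [(-120)·(-7.01) − (-115)·(-6.74)] / -6750 = -0.009793
Steepest decrease is along −∇f = (-0.05372 E, +0.009793 N) → west.

W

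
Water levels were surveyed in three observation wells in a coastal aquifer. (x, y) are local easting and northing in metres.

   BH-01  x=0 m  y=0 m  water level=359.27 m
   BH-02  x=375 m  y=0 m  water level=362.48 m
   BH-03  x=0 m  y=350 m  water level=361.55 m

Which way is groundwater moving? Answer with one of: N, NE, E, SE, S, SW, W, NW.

∂h/∂x = (362.48 − 359.27) / (375 − 0) = +0.008560
∂h/∂y = (361.55 − 359.27) / (350 − 0) = +0.006514
Flow = −∇h = (-0.008560 east, -0.006514 north), which points southwest.

SW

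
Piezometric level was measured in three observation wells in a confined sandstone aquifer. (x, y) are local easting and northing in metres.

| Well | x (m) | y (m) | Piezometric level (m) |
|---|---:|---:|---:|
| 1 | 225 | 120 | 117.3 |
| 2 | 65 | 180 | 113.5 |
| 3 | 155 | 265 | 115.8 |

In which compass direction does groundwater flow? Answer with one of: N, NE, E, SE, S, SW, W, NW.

Taking 1 as reference: 2−1 = (-160, 60, -3.8); 3−1 = (-70, 145, -1.5).
Solve a·Δx + b·Δy = Δh: det = (-160)·145 − (-70)·60 = -19000.
∂h/∂x = [(-3.8)·145 − (-1.5)·60] / -19000 = +0.02426
∂h/∂y = [(-160)·(-1.5) − (-70)·(-3.8)] / -19000 = +0.001368
Flow = −∇h = (-0.02426 east, -0.001368 north), which points west.

W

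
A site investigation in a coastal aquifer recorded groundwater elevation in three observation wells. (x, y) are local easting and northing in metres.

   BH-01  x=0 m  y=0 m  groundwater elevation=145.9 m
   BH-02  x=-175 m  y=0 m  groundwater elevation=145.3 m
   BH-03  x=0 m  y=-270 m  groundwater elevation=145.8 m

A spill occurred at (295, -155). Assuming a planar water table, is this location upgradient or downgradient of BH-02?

upgradient

∂h/∂x = (145.3 − 145.9) / (-175 − 0) = +0.003429
∂h/∂y = (145.8 − 145.9) / (-270 − 0) = +0.0003704
Head at (295, -155) = 145.9 + (+0.003429)·(295) + (+0.0003704)·(-155) = 146.85 m.
That is higher than the 145.3 m at BH-02, so the point is upgradient.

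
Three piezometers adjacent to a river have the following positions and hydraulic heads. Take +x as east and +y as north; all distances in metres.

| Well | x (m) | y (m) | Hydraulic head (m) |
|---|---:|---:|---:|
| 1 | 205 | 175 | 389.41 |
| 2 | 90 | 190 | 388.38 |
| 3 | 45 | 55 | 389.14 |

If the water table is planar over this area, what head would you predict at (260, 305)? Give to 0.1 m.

388.8 m

Taking 1 as reference: 2−1 = (-115, 15, -1.03); 3−1 = (-160, -120, -0.27).
Determinant of the coordinate differences = (-115)·(-120) − (-160)·15 = 16200.
∂h/∂x = [(-1.03)·(-120) − (-0.27)·15] / 16200 = +0.007880
∂h/∂y = [(-115)·(-0.27) − (-160)·(-1.03)] / 16200 = -0.008256
h(260, 305) = 389.41 + (+0.007880)·(55) + (-0.008256)·(130) = 389.41 +0.433 -1.073 = 388.770 m.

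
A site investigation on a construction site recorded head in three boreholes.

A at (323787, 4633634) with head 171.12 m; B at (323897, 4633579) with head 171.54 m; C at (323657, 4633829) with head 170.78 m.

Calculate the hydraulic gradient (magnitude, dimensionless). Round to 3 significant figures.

With h = a·x + b·y + c and A as origin, the differences give:
  110·a + (-55)·b = +0.42
  (-130)·a + 195·b = -0.34
Eliminate b (×195 and ×(-55), subtract): 14300·a = 63.200 → a = ∂h/∂x = +0.004420
Back-substitute: b = ∂h/∂y = +0.001203.
|∇h| = √(0.004420² + 0.001203²) = 0.004581

0.00458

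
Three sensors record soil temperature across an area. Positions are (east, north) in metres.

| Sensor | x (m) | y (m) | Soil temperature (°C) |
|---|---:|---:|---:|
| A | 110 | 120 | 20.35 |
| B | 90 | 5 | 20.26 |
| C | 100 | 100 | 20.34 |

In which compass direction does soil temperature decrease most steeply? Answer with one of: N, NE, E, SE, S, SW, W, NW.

Differences from A: to B (Δx, Δy, Δh) = (-20, -115, -0.09); to C = (-10, -20, -0.01).
Solve a·Δx + b·Δy = ΔT: det = (-20)·(-20) − (-10)·(-115) = -750.
∂T/∂x = [(-0.09)·(-20) − (-0.01)·(-115)] / -750 = -0.0008667
∂T/∂y = [(-20)·(-0.01) − (-10)·(-0.09)] / -750 = +0.0009333
Steepest decrease is along −∇f = (+0.0008667 E, -0.0009333 N) → southeast.

SE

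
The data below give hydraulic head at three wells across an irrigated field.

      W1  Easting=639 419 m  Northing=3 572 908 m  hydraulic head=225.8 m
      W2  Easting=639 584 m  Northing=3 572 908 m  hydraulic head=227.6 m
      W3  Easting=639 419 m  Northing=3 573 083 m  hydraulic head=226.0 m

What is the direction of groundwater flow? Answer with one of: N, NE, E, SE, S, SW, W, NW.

W

∂h/∂x = (227.6 − 225.8) / (639584 − 639419) = +0.01091
∂h/∂y = (226.0 − 225.8) / (3573083 − 3572908) = +0.001143
Flow = −∇h = (-0.01091 east, -0.001143 north), which points west.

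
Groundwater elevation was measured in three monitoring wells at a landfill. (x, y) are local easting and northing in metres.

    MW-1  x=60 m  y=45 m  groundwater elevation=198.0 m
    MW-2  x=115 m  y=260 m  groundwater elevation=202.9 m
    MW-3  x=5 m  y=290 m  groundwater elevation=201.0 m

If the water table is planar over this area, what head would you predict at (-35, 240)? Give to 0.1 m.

Taking MW-1 as reference: MW-2−MW-1 = (55, 215, +4.9); MW-3−MW-1 = (-55, 245, +3.0).
Determinant of the coordinate differences = 55·245 − (-55)·215 = 25300.
∂h/∂x = [(+4.9)·245 − (+3.0)·215] / 25300 = +0.02196
∂h/∂y = [55·(+3.0) − (-55)·(+4.9)] / 25300 = +0.01717
h(-35, 240) = 198.0 + (+0.02196)·(-95) + (+0.01717)·(195) = 198.0 -2.086 +3.349 = 199.263 m.

199.3 m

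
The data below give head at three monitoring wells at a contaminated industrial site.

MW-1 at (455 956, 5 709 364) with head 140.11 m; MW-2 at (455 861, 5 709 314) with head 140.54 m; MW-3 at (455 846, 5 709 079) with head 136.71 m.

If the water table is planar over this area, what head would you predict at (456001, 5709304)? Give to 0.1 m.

138.5 m

With h = a·x + b·y + c and MW-1 as origin, the differences give:
  (-95)·a + (-50)·b = +0.43
  (-110)·a + (-285)·b = -3.40
Eliminate b (×(-285) and ×(-50), subtract): 21575·a = -292.550 → a = ∂h/∂x = -0.01356
Back-substitute: b = ∂h/∂y = +0.01716.
h(456001, 5709304) = 140.11 + (-0.01356)·(45) + (+0.01716)·(-60) = 140.11 -0.610 -1.030 = 138.470 m.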